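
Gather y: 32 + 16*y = 16*y + 32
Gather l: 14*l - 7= 14*l - 7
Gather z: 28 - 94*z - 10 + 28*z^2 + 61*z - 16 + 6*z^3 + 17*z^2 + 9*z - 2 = 6*z^3 + 45*z^2 - 24*z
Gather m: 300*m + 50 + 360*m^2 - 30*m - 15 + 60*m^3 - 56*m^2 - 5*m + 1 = 60*m^3 + 304*m^2 + 265*m + 36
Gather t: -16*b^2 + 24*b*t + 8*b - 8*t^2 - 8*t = -16*b^2 + 8*b - 8*t^2 + t*(24*b - 8)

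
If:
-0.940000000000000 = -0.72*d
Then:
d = 1.31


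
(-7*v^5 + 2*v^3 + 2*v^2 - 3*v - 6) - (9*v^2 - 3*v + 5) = -7*v^5 + 2*v^3 - 7*v^2 - 11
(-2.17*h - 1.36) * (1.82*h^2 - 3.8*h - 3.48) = -3.9494*h^3 + 5.7708*h^2 + 12.7196*h + 4.7328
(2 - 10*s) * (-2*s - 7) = 20*s^2 + 66*s - 14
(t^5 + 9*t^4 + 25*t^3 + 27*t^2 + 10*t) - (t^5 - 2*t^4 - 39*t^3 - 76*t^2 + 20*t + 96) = 11*t^4 + 64*t^3 + 103*t^2 - 10*t - 96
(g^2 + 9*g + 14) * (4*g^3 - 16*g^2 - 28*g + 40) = 4*g^5 + 20*g^4 - 116*g^3 - 436*g^2 - 32*g + 560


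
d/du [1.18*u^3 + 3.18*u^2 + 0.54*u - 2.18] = 3.54*u^2 + 6.36*u + 0.54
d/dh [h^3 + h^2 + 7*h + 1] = 3*h^2 + 2*h + 7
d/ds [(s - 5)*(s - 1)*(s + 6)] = 3*s^2 - 31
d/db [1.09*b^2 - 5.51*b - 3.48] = 2.18*b - 5.51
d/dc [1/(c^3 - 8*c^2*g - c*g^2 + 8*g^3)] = (-3*c^2 + 16*c*g + g^2)/(c^3 - 8*c^2*g - c*g^2 + 8*g^3)^2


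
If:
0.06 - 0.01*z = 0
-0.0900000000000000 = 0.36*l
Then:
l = -0.25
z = 6.00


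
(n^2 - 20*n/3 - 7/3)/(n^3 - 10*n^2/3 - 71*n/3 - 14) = (3*n + 1)/(3*n^2 + 11*n + 6)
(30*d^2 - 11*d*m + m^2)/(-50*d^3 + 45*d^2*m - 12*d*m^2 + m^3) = (-6*d + m)/(10*d^2 - 7*d*m + m^2)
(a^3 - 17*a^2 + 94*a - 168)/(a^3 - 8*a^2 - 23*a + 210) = (a - 4)/(a + 5)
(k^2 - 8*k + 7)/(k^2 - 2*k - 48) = (-k^2 + 8*k - 7)/(-k^2 + 2*k + 48)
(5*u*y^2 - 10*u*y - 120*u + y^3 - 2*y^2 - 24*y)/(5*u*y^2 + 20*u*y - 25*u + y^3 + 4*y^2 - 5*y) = (y^2 - 2*y - 24)/(y^2 + 4*y - 5)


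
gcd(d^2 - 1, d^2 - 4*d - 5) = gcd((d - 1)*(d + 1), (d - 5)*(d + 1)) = d + 1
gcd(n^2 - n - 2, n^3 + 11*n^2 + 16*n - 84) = n - 2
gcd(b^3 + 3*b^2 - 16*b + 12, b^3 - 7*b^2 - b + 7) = b - 1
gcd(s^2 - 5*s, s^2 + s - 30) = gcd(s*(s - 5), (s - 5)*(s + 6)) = s - 5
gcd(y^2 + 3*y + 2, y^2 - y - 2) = y + 1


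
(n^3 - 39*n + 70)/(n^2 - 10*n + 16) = (n^2 + 2*n - 35)/(n - 8)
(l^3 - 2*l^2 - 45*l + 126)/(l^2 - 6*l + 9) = (l^2 + l - 42)/(l - 3)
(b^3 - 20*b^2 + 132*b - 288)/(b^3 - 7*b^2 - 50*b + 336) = (b - 6)/(b + 7)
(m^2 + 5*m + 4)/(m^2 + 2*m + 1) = (m + 4)/(m + 1)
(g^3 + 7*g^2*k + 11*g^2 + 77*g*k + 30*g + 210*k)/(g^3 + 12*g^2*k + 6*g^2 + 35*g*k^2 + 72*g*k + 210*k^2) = (g + 5)/(g + 5*k)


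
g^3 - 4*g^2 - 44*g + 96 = (g - 8)*(g - 2)*(g + 6)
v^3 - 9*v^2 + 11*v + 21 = (v - 7)*(v - 3)*(v + 1)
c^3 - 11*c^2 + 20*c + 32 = (c - 8)*(c - 4)*(c + 1)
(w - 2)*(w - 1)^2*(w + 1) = w^4 - 3*w^3 + w^2 + 3*w - 2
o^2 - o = o*(o - 1)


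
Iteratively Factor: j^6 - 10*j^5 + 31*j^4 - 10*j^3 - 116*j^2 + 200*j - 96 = (j - 2)*(j^5 - 8*j^4 + 15*j^3 + 20*j^2 - 76*j + 48) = (j - 4)*(j - 2)*(j^4 - 4*j^3 - j^2 + 16*j - 12) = (j - 4)*(j - 2)*(j - 1)*(j^3 - 3*j^2 - 4*j + 12) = (j - 4)*(j - 2)*(j - 1)*(j + 2)*(j^2 - 5*j + 6) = (j - 4)*(j - 3)*(j - 2)*(j - 1)*(j + 2)*(j - 2)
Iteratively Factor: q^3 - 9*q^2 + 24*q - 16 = (q - 4)*(q^2 - 5*q + 4) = (q - 4)*(q - 1)*(q - 4)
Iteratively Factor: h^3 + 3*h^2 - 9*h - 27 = (h + 3)*(h^2 - 9) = (h + 3)^2*(h - 3)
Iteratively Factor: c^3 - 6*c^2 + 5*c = (c - 1)*(c^2 - 5*c) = c*(c - 1)*(c - 5)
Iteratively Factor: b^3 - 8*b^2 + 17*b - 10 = (b - 2)*(b^2 - 6*b + 5) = (b - 5)*(b - 2)*(b - 1)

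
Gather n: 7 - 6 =1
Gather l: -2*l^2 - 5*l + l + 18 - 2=-2*l^2 - 4*l + 16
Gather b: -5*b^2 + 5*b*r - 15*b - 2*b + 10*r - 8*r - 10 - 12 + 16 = -5*b^2 + b*(5*r - 17) + 2*r - 6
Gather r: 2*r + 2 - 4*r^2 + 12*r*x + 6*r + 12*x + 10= -4*r^2 + r*(12*x + 8) + 12*x + 12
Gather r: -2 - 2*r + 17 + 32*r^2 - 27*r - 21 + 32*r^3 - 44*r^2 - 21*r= 32*r^3 - 12*r^2 - 50*r - 6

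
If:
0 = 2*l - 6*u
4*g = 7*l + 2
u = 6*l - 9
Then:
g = 223/68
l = 27/17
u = 9/17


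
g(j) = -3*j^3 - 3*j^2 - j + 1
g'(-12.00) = -1225.00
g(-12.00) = 4765.00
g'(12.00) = -1369.00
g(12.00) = -5627.00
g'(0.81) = -11.76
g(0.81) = -3.37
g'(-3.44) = -86.86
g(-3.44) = 91.06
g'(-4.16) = -131.79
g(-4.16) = 169.22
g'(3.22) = -113.64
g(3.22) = -133.48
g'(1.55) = -31.92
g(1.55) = -18.93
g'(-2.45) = -40.32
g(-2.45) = 29.56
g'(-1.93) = -22.94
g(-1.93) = 13.32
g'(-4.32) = -143.04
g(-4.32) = 191.20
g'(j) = -9*j^2 - 6*j - 1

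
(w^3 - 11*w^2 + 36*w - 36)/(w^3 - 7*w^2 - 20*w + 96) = (w^2 - 8*w + 12)/(w^2 - 4*w - 32)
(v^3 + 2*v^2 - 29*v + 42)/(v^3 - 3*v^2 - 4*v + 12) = (v + 7)/(v + 2)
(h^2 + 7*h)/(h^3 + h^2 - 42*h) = 1/(h - 6)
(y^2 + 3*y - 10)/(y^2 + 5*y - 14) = (y + 5)/(y + 7)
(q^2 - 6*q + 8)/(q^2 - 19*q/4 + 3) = 4*(q - 2)/(4*q - 3)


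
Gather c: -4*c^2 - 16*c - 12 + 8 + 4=-4*c^2 - 16*c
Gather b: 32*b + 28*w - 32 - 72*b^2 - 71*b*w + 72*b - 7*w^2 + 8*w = -72*b^2 + b*(104 - 71*w) - 7*w^2 + 36*w - 32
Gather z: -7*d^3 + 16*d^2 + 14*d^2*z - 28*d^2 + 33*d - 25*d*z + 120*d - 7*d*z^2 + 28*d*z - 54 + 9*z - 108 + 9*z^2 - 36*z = -7*d^3 - 12*d^2 + 153*d + z^2*(9 - 7*d) + z*(14*d^2 + 3*d - 27) - 162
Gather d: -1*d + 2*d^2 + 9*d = 2*d^2 + 8*d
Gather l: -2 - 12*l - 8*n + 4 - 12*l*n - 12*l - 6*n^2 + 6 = l*(-12*n - 24) - 6*n^2 - 8*n + 8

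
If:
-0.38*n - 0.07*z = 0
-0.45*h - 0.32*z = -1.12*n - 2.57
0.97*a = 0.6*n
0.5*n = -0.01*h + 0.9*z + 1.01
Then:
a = 0.11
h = 6.82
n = 0.17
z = -0.95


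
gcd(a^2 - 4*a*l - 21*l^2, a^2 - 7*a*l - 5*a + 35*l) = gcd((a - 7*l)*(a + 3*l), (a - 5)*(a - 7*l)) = a - 7*l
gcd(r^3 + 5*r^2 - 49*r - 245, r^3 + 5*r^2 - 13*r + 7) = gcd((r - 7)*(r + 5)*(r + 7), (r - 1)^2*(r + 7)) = r + 7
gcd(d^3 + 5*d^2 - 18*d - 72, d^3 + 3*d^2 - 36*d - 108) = d^2 + 9*d + 18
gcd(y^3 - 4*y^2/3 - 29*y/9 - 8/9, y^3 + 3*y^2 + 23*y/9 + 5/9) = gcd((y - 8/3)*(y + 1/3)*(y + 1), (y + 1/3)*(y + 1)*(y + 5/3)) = y^2 + 4*y/3 + 1/3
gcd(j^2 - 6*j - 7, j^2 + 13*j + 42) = 1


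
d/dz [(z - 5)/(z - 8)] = -3/(z - 8)^2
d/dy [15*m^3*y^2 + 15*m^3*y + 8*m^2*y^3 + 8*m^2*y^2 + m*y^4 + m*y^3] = m*(30*m^2*y + 15*m^2 + 24*m*y^2 + 16*m*y + 4*y^3 + 3*y^2)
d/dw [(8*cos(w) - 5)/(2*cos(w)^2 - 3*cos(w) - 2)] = (16*cos(w)^2 - 20*cos(w) + 31)*sin(w)/((cos(w) - 2)^2*(2*cos(w) + 1)^2)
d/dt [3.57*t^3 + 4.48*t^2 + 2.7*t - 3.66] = 10.71*t^2 + 8.96*t + 2.7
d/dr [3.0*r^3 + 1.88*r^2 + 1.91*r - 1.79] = 9.0*r^2 + 3.76*r + 1.91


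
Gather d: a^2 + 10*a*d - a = a^2 + 10*a*d - a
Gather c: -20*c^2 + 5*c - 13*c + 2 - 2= -20*c^2 - 8*c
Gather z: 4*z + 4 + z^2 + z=z^2 + 5*z + 4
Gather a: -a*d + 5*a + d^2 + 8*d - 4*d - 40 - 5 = a*(5 - d) + d^2 + 4*d - 45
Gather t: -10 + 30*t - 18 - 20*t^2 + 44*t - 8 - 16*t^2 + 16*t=-36*t^2 + 90*t - 36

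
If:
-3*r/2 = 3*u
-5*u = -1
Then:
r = -2/5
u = 1/5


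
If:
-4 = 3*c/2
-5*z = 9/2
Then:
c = -8/3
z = -9/10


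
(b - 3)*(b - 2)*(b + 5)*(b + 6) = b^4 + 6*b^3 - 19*b^2 - 84*b + 180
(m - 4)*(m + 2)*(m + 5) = m^3 + 3*m^2 - 18*m - 40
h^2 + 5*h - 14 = (h - 2)*(h + 7)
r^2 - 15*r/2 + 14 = (r - 4)*(r - 7/2)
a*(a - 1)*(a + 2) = a^3 + a^2 - 2*a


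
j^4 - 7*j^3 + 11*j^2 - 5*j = j*(j - 5)*(j - 1)^2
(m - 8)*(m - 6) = m^2 - 14*m + 48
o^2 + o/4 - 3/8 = (o - 1/2)*(o + 3/4)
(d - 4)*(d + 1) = d^2 - 3*d - 4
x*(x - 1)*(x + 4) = x^3 + 3*x^2 - 4*x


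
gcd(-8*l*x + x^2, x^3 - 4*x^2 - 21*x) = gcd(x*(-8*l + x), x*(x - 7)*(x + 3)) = x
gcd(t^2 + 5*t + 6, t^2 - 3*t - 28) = 1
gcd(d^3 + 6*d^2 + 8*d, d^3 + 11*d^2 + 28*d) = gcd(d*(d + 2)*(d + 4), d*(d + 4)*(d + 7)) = d^2 + 4*d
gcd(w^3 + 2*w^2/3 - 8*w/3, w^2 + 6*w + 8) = w + 2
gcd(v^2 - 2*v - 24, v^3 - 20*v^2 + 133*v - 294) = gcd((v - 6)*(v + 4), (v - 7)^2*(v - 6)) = v - 6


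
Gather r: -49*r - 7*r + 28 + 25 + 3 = 56 - 56*r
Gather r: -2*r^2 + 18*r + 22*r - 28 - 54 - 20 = -2*r^2 + 40*r - 102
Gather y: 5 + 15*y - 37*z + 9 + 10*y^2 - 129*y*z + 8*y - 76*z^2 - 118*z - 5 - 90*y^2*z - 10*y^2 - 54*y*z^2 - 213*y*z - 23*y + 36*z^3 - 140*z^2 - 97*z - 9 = -90*y^2*z + y*(-54*z^2 - 342*z) + 36*z^3 - 216*z^2 - 252*z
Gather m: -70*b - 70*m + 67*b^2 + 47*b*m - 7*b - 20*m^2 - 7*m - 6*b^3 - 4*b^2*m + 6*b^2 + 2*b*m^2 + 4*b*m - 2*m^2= -6*b^3 + 73*b^2 - 77*b + m^2*(2*b - 22) + m*(-4*b^2 + 51*b - 77)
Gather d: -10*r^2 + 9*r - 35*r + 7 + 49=-10*r^2 - 26*r + 56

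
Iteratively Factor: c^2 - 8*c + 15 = (c - 5)*(c - 3)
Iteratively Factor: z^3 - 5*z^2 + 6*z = (z)*(z^2 - 5*z + 6) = z*(z - 2)*(z - 3)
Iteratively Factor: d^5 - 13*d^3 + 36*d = (d + 2)*(d^4 - 2*d^3 - 9*d^2 + 18*d) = (d - 3)*(d + 2)*(d^3 + d^2 - 6*d) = (d - 3)*(d - 2)*(d + 2)*(d^2 + 3*d) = d*(d - 3)*(d - 2)*(d + 2)*(d + 3)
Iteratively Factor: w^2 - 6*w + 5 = (w - 1)*(w - 5)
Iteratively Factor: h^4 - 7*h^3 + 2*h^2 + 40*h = (h + 2)*(h^3 - 9*h^2 + 20*h) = (h - 4)*(h + 2)*(h^2 - 5*h) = (h - 5)*(h - 4)*(h + 2)*(h)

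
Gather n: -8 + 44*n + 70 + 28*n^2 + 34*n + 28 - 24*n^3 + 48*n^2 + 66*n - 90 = -24*n^3 + 76*n^2 + 144*n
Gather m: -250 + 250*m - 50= 250*m - 300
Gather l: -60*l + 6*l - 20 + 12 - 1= -54*l - 9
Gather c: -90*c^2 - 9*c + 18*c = -90*c^2 + 9*c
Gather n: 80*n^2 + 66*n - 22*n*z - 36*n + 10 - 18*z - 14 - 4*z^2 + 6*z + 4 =80*n^2 + n*(30 - 22*z) - 4*z^2 - 12*z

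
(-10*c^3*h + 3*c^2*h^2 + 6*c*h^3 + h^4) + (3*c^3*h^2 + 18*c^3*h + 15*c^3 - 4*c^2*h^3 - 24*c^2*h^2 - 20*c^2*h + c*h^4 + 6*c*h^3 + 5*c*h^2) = 3*c^3*h^2 + 8*c^3*h + 15*c^3 - 4*c^2*h^3 - 21*c^2*h^2 - 20*c^2*h + c*h^4 + 12*c*h^3 + 5*c*h^2 + h^4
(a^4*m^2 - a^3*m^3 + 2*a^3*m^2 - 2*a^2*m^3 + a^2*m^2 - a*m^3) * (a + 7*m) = a^5*m^2 + 6*a^4*m^3 + 2*a^4*m^2 - 7*a^3*m^4 + 12*a^3*m^3 + a^3*m^2 - 14*a^2*m^4 + 6*a^2*m^3 - 7*a*m^4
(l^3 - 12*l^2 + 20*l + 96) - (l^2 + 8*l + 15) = l^3 - 13*l^2 + 12*l + 81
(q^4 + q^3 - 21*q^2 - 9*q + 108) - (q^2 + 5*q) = q^4 + q^3 - 22*q^2 - 14*q + 108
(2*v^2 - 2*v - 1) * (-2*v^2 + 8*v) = -4*v^4 + 20*v^3 - 14*v^2 - 8*v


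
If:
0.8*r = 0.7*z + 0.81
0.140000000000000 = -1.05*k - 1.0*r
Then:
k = -0.833333333333333*z - 1.09761904761905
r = 0.875*z + 1.0125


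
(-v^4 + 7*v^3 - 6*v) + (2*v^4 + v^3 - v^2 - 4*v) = v^4 + 8*v^3 - v^2 - 10*v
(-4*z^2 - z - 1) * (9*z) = -36*z^3 - 9*z^2 - 9*z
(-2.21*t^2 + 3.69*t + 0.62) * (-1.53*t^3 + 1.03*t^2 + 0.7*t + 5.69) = 3.3813*t^5 - 7.922*t^4 + 1.3051*t^3 - 9.3533*t^2 + 21.4301*t + 3.5278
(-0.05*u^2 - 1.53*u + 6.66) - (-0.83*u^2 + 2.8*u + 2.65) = 0.78*u^2 - 4.33*u + 4.01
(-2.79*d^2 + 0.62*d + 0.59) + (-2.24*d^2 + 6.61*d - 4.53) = -5.03*d^2 + 7.23*d - 3.94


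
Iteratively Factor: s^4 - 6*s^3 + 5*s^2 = (s)*(s^3 - 6*s^2 + 5*s) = s^2*(s^2 - 6*s + 5) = s^2*(s - 1)*(s - 5)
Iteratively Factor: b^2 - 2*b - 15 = (b - 5)*(b + 3)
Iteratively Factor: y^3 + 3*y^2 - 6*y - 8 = (y - 2)*(y^2 + 5*y + 4) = (y - 2)*(y + 4)*(y + 1)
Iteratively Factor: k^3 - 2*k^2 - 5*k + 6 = (k - 3)*(k^2 + k - 2) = (k - 3)*(k - 1)*(k + 2)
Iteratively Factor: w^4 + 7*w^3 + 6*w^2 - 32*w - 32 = (w + 4)*(w^3 + 3*w^2 - 6*w - 8) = (w + 1)*(w + 4)*(w^2 + 2*w - 8) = (w + 1)*(w + 4)^2*(w - 2)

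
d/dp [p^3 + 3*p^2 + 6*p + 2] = 3*p^2 + 6*p + 6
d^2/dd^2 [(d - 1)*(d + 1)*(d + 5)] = 6*d + 10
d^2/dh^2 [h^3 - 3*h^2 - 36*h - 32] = 6*h - 6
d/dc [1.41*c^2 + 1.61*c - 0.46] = 2.82*c + 1.61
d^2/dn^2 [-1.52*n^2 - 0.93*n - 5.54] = -3.04000000000000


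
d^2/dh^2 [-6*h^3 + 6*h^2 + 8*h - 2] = 12 - 36*h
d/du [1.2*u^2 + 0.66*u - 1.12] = 2.4*u + 0.66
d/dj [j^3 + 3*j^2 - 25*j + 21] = 3*j^2 + 6*j - 25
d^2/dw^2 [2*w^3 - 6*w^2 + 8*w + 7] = 12*w - 12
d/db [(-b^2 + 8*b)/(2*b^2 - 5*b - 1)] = (-11*b^2 + 2*b - 8)/(4*b^4 - 20*b^3 + 21*b^2 + 10*b + 1)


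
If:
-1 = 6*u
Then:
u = -1/6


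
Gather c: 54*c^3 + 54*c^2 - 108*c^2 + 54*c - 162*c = 54*c^3 - 54*c^2 - 108*c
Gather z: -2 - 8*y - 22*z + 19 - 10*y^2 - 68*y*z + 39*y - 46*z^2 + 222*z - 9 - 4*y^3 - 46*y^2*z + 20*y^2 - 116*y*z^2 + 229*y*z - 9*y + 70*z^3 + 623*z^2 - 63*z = -4*y^3 + 10*y^2 + 22*y + 70*z^3 + z^2*(577 - 116*y) + z*(-46*y^2 + 161*y + 137) + 8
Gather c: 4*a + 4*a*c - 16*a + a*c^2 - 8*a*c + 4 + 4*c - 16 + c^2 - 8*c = -12*a + c^2*(a + 1) + c*(-4*a - 4) - 12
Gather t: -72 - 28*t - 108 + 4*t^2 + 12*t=4*t^2 - 16*t - 180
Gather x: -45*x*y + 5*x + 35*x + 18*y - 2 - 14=x*(40 - 45*y) + 18*y - 16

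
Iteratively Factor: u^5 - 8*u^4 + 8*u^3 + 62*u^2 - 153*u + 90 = (u - 5)*(u^4 - 3*u^3 - 7*u^2 + 27*u - 18) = (u - 5)*(u - 1)*(u^3 - 2*u^2 - 9*u + 18) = (u - 5)*(u - 2)*(u - 1)*(u^2 - 9) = (u - 5)*(u - 2)*(u - 1)*(u + 3)*(u - 3)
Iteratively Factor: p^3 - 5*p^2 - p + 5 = (p - 5)*(p^2 - 1) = (p - 5)*(p - 1)*(p + 1)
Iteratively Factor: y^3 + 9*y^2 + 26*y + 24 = (y + 3)*(y^2 + 6*y + 8) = (y + 2)*(y + 3)*(y + 4)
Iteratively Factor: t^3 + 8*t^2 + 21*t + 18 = (t + 2)*(t^2 + 6*t + 9) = (t + 2)*(t + 3)*(t + 3)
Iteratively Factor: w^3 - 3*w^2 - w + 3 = (w - 3)*(w^2 - 1) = (w - 3)*(w - 1)*(w + 1)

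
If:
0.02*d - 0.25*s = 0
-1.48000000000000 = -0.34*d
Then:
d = 4.35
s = 0.35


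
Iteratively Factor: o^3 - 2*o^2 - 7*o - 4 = (o + 1)*(o^2 - 3*o - 4) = (o - 4)*(o + 1)*(o + 1)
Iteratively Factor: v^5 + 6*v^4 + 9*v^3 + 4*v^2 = (v + 1)*(v^4 + 5*v^3 + 4*v^2) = (v + 1)^2*(v^3 + 4*v^2) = v*(v + 1)^2*(v^2 + 4*v) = v*(v + 1)^2*(v + 4)*(v)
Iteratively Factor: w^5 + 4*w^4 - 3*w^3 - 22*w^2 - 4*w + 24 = (w + 2)*(w^4 + 2*w^3 - 7*w^2 - 8*w + 12) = (w - 1)*(w + 2)*(w^3 + 3*w^2 - 4*w - 12) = (w - 1)*(w + 2)*(w + 3)*(w^2 - 4) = (w - 2)*(w - 1)*(w + 2)*(w + 3)*(w + 2)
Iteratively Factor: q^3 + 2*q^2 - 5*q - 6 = (q + 1)*(q^2 + q - 6) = (q - 2)*(q + 1)*(q + 3)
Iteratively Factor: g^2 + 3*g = (g)*(g + 3)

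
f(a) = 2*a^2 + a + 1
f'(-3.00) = -11.00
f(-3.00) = 16.00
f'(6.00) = 25.00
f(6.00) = 79.00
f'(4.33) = 18.32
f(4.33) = 42.83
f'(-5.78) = -22.12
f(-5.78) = 62.04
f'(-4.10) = -15.40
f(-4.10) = 30.52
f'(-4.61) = -17.44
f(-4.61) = 38.89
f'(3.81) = 16.24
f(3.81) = 33.84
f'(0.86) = 4.44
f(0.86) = 3.34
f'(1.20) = 5.80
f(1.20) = 5.08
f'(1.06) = 5.24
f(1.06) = 4.31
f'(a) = 4*a + 1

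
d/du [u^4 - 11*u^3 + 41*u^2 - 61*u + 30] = 4*u^3 - 33*u^2 + 82*u - 61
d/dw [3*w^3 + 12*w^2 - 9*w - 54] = 9*w^2 + 24*w - 9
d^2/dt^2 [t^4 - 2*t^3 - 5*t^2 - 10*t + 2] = 12*t^2 - 12*t - 10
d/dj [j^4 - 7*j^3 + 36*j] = 4*j^3 - 21*j^2 + 36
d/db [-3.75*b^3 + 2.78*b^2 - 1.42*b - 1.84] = -11.25*b^2 + 5.56*b - 1.42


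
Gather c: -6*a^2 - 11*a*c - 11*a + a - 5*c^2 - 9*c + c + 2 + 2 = -6*a^2 - 10*a - 5*c^2 + c*(-11*a - 8) + 4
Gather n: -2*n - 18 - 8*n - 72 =-10*n - 90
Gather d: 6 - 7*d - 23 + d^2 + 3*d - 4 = d^2 - 4*d - 21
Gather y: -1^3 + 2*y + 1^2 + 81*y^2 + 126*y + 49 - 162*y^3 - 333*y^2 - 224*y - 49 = -162*y^3 - 252*y^2 - 96*y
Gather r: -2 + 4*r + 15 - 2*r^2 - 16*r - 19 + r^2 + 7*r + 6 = -r^2 - 5*r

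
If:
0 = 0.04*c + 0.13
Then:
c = -3.25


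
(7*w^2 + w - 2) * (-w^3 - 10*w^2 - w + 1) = -7*w^5 - 71*w^4 - 15*w^3 + 26*w^2 + 3*w - 2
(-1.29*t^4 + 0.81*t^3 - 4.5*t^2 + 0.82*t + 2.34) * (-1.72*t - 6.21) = 2.2188*t^5 + 6.6177*t^4 + 2.7099*t^3 + 26.5346*t^2 - 9.117*t - 14.5314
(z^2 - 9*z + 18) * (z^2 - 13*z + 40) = z^4 - 22*z^3 + 175*z^2 - 594*z + 720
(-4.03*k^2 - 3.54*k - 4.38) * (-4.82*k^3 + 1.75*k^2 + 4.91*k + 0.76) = 19.4246*k^5 + 10.0103*k^4 - 4.8707*k^3 - 28.1092*k^2 - 24.1962*k - 3.3288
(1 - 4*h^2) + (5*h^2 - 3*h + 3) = h^2 - 3*h + 4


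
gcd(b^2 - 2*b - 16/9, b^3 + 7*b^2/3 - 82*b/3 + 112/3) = b - 8/3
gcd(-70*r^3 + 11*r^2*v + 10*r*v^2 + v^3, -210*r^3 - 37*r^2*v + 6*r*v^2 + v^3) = 35*r^2 + 12*r*v + v^2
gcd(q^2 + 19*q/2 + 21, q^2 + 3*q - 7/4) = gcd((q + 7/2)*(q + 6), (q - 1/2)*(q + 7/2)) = q + 7/2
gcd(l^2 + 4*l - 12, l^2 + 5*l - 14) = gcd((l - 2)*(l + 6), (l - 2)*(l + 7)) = l - 2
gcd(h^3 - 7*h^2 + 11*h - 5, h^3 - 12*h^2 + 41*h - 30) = h^2 - 6*h + 5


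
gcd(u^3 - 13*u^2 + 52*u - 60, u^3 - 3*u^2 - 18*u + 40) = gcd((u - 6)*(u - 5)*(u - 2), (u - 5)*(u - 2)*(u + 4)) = u^2 - 7*u + 10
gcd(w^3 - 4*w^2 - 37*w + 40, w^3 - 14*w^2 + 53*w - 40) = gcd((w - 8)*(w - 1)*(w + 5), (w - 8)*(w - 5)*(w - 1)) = w^2 - 9*w + 8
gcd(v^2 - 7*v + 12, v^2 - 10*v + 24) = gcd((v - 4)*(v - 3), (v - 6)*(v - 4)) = v - 4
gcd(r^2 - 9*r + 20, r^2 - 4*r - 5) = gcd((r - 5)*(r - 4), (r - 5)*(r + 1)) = r - 5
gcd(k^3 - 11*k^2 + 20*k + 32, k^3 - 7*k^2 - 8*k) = k^2 - 7*k - 8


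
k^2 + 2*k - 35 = (k - 5)*(k + 7)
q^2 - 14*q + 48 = (q - 8)*(q - 6)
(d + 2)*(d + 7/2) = d^2 + 11*d/2 + 7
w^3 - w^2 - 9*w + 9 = (w - 3)*(w - 1)*(w + 3)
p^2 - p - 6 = (p - 3)*(p + 2)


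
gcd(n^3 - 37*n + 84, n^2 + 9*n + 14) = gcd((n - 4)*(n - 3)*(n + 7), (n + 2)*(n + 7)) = n + 7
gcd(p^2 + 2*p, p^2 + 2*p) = p^2 + 2*p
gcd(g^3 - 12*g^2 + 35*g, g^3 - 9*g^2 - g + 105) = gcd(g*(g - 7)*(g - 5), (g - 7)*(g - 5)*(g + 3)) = g^2 - 12*g + 35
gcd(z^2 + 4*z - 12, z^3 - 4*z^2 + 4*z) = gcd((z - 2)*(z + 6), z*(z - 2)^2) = z - 2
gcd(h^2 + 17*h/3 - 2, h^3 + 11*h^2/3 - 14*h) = h + 6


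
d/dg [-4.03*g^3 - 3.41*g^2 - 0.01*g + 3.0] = -12.09*g^2 - 6.82*g - 0.01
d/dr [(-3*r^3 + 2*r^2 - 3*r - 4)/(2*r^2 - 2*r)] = (-3*r^4 + 6*r^3 + r^2 + 8*r - 4)/(2*r^2*(r^2 - 2*r + 1))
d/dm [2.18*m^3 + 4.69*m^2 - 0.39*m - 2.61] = 6.54*m^2 + 9.38*m - 0.39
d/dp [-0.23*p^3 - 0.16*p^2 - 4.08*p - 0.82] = -0.69*p^2 - 0.32*p - 4.08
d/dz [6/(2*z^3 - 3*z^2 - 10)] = 36*z*(1 - z)/(-2*z^3 + 3*z^2 + 10)^2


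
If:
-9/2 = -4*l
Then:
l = 9/8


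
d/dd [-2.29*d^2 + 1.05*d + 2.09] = 1.05 - 4.58*d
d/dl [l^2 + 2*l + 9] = 2*l + 2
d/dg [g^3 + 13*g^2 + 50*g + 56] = 3*g^2 + 26*g + 50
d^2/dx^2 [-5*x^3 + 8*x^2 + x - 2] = 16 - 30*x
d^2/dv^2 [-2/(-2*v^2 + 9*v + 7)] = 4*(4*v^2 - 18*v - (4*v - 9)^2 - 14)/(-2*v^2 + 9*v + 7)^3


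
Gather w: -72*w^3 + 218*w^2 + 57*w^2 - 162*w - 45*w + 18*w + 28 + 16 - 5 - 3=-72*w^3 + 275*w^2 - 189*w + 36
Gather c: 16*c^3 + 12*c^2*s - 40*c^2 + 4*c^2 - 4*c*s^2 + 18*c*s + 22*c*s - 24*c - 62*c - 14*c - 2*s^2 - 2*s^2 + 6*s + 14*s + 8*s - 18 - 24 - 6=16*c^3 + c^2*(12*s - 36) + c*(-4*s^2 + 40*s - 100) - 4*s^2 + 28*s - 48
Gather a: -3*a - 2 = -3*a - 2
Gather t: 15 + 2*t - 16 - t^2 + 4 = -t^2 + 2*t + 3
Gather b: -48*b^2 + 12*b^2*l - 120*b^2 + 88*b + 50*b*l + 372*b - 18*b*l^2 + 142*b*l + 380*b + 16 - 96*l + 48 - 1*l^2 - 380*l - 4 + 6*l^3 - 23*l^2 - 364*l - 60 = b^2*(12*l - 168) + b*(-18*l^2 + 192*l + 840) + 6*l^3 - 24*l^2 - 840*l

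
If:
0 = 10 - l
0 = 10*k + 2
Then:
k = -1/5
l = 10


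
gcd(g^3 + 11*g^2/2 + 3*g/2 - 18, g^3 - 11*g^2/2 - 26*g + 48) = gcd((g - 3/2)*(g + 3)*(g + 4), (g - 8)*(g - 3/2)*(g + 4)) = g^2 + 5*g/2 - 6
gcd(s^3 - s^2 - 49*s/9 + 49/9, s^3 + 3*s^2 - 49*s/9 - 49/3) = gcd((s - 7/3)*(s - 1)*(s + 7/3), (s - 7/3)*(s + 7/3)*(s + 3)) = s^2 - 49/9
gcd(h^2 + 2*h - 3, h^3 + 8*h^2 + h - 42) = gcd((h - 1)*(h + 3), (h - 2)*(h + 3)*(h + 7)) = h + 3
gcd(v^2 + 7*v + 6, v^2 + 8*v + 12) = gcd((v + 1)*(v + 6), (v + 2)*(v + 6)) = v + 6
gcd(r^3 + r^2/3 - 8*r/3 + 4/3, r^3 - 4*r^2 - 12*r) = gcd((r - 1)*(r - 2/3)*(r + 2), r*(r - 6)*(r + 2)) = r + 2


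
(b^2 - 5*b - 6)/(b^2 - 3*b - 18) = (b + 1)/(b + 3)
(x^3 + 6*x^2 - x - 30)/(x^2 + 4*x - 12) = (x^2 + 8*x + 15)/(x + 6)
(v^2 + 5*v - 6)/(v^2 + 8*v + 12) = (v - 1)/(v + 2)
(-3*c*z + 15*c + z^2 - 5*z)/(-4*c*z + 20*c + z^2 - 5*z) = (-3*c + z)/(-4*c + z)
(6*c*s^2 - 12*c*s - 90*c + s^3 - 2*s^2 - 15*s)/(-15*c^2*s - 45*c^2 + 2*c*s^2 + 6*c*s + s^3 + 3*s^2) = (6*c*s - 30*c + s^2 - 5*s)/(-15*c^2 + 2*c*s + s^2)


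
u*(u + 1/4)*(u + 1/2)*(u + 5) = u^4 + 23*u^3/4 + 31*u^2/8 + 5*u/8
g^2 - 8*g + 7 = (g - 7)*(g - 1)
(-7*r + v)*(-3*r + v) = 21*r^2 - 10*r*v + v^2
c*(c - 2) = c^2 - 2*c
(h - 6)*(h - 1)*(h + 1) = h^3 - 6*h^2 - h + 6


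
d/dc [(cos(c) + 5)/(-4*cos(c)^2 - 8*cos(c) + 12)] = (sin(c)^2 - 10*cos(c) - 14)*sin(c)/(4*(cos(c)^2 + 2*cos(c) - 3)^2)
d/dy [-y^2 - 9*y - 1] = -2*y - 9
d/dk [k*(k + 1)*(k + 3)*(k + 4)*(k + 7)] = 5*k^4 + 60*k^3 + 225*k^2 + 290*k + 84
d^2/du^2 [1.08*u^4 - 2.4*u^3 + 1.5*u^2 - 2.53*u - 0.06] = 12.96*u^2 - 14.4*u + 3.0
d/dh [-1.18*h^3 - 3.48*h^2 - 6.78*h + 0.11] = -3.54*h^2 - 6.96*h - 6.78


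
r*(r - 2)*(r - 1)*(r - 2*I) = r^4 - 3*r^3 - 2*I*r^3 + 2*r^2 + 6*I*r^2 - 4*I*r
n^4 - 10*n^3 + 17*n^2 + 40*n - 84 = (n - 7)*(n - 3)*(n - 2)*(n + 2)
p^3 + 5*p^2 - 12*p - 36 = (p - 3)*(p + 2)*(p + 6)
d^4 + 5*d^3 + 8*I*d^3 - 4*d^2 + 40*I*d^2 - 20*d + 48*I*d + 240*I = (d + 5)*(d - 2*I)*(d + 4*I)*(d + 6*I)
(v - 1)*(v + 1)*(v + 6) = v^3 + 6*v^2 - v - 6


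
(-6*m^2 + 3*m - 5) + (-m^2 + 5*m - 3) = -7*m^2 + 8*m - 8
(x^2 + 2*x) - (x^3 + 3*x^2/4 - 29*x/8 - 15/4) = -x^3 + x^2/4 + 45*x/8 + 15/4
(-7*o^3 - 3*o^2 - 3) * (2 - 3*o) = 21*o^4 - 5*o^3 - 6*o^2 + 9*o - 6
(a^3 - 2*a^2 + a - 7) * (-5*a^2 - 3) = -5*a^5 + 10*a^4 - 8*a^3 + 41*a^2 - 3*a + 21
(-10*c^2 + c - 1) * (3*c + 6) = -30*c^3 - 57*c^2 + 3*c - 6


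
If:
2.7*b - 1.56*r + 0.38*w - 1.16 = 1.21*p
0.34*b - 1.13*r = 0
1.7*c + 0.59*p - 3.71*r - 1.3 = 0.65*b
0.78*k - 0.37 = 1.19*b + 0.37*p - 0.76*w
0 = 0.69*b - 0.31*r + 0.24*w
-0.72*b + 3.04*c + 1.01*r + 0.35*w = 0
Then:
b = -4.44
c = -1.88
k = -19.76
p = -5.68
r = -1.34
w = 11.04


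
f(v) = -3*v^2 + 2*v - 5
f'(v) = 2 - 6*v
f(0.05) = -4.91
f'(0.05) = 1.70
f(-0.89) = -9.16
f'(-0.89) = 7.34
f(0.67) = -5.01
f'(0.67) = -2.02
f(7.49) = -158.32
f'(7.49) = -42.94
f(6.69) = -125.89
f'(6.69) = -38.14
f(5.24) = -76.89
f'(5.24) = -29.44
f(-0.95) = -9.61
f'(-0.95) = 7.70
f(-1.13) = -11.09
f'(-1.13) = 8.78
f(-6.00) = -125.00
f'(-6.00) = 38.00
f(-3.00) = -38.00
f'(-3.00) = 20.00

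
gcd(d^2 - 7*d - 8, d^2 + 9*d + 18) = 1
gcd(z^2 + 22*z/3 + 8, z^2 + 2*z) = 1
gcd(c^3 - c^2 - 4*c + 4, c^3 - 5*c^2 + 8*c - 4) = c^2 - 3*c + 2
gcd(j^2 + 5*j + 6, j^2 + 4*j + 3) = j + 3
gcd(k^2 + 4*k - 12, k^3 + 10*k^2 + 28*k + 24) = k + 6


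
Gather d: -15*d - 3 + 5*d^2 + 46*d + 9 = 5*d^2 + 31*d + 6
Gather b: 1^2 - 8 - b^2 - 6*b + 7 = -b^2 - 6*b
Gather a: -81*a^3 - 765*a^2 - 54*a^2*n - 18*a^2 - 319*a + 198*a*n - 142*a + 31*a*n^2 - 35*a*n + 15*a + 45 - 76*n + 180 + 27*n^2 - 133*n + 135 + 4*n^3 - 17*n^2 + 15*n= -81*a^3 + a^2*(-54*n - 783) + a*(31*n^2 + 163*n - 446) + 4*n^3 + 10*n^2 - 194*n + 360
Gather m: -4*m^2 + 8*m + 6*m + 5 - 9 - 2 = -4*m^2 + 14*m - 6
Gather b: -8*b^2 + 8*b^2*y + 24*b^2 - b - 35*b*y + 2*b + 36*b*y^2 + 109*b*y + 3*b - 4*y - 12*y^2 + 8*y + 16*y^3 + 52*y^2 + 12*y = b^2*(8*y + 16) + b*(36*y^2 + 74*y + 4) + 16*y^3 + 40*y^2 + 16*y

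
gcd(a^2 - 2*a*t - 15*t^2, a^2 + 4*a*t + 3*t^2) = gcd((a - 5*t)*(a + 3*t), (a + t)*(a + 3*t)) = a + 3*t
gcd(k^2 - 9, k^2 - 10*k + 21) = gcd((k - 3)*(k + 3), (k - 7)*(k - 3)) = k - 3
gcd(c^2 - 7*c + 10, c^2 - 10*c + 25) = c - 5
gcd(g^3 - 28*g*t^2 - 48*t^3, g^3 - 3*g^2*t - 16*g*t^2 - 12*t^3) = -g^2 + 4*g*t + 12*t^2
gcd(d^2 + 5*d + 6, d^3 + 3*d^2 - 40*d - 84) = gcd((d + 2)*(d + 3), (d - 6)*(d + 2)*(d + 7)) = d + 2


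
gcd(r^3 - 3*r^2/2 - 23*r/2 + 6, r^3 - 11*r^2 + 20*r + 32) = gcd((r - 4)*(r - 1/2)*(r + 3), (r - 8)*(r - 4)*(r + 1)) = r - 4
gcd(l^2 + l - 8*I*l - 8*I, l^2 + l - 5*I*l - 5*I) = l + 1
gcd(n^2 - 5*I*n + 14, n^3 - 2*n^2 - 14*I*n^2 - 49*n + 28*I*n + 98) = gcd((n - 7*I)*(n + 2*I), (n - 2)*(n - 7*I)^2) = n - 7*I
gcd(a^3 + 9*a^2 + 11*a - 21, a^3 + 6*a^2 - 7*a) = a^2 + 6*a - 7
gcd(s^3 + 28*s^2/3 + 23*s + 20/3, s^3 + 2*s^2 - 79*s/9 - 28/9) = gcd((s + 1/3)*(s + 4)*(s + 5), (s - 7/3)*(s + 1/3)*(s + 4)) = s^2 + 13*s/3 + 4/3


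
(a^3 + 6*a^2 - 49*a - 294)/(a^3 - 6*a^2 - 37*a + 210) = (a + 7)/(a - 5)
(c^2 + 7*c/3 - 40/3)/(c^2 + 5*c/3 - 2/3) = (3*c^2 + 7*c - 40)/(3*c^2 + 5*c - 2)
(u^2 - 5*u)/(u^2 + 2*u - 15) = u*(u - 5)/(u^2 + 2*u - 15)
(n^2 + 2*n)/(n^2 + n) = (n + 2)/(n + 1)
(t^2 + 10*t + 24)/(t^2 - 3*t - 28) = (t + 6)/(t - 7)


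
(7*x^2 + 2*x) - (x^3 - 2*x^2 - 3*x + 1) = -x^3 + 9*x^2 + 5*x - 1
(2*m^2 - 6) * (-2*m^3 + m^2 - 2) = -4*m^5 + 2*m^4 + 12*m^3 - 10*m^2 + 12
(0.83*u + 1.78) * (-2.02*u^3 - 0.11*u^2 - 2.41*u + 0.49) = -1.6766*u^4 - 3.6869*u^3 - 2.1961*u^2 - 3.8831*u + 0.8722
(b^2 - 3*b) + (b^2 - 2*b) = 2*b^2 - 5*b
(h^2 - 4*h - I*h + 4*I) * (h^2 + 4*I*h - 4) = h^4 - 4*h^3 + 3*I*h^3 - 12*I*h^2 + 4*I*h - 16*I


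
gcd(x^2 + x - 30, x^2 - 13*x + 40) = x - 5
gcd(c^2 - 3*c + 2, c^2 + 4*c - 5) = c - 1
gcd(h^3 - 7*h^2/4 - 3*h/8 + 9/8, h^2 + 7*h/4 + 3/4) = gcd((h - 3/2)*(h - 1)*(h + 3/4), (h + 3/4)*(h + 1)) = h + 3/4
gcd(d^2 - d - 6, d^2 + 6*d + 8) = d + 2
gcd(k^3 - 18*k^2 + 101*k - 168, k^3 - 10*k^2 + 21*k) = k^2 - 10*k + 21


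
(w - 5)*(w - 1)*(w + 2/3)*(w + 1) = w^4 - 13*w^3/3 - 13*w^2/3 + 13*w/3 + 10/3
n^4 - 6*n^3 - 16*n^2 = n^2*(n - 8)*(n + 2)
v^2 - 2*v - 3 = (v - 3)*(v + 1)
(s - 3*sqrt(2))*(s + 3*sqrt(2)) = s^2 - 18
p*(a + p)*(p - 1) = a*p^2 - a*p + p^3 - p^2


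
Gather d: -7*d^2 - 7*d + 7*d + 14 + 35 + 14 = 63 - 7*d^2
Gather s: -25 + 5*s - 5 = 5*s - 30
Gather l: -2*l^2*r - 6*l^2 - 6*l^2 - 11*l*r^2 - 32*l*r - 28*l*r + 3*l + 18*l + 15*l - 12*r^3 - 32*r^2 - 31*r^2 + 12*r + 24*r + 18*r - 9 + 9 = l^2*(-2*r - 12) + l*(-11*r^2 - 60*r + 36) - 12*r^3 - 63*r^2 + 54*r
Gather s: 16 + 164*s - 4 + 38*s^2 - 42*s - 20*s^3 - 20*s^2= -20*s^3 + 18*s^2 + 122*s + 12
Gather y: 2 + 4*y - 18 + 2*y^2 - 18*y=2*y^2 - 14*y - 16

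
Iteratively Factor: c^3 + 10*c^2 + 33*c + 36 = (c + 3)*(c^2 + 7*c + 12) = (c + 3)^2*(c + 4)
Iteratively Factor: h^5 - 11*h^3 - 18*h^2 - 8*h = (h + 2)*(h^4 - 2*h^3 - 7*h^2 - 4*h) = (h + 1)*(h + 2)*(h^3 - 3*h^2 - 4*h) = h*(h + 1)*(h + 2)*(h^2 - 3*h - 4) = h*(h - 4)*(h + 1)*(h + 2)*(h + 1)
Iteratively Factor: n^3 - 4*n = (n)*(n^2 - 4) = n*(n + 2)*(n - 2)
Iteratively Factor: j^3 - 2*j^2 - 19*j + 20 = (j - 5)*(j^2 + 3*j - 4) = (j - 5)*(j + 4)*(j - 1)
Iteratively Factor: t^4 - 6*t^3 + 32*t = (t)*(t^3 - 6*t^2 + 32) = t*(t - 4)*(t^2 - 2*t - 8) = t*(t - 4)*(t + 2)*(t - 4)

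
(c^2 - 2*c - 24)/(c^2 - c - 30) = (c + 4)/(c + 5)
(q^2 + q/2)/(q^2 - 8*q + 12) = q*(2*q + 1)/(2*(q^2 - 8*q + 12))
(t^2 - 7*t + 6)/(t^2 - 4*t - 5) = (-t^2 + 7*t - 6)/(-t^2 + 4*t + 5)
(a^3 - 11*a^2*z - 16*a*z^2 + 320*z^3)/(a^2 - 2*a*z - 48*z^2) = (a^2 - 3*a*z - 40*z^2)/(a + 6*z)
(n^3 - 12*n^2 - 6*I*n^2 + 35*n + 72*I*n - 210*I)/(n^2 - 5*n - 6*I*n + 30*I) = n - 7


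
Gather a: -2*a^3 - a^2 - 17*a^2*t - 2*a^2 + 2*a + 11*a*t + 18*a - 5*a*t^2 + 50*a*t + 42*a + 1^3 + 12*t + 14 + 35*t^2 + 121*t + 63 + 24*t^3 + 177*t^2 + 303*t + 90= -2*a^3 + a^2*(-17*t - 3) + a*(-5*t^2 + 61*t + 62) + 24*t^3 + 212*t^2 + 436*t + 168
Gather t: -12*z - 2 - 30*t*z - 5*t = t*(-30*z - 5) - 12*z - 2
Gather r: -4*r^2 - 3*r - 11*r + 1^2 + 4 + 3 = -4*r^2 - 14*r + 8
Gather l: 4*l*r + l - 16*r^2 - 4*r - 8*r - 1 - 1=l*(4*r + 1) - 16*r^2 - 12*r - 2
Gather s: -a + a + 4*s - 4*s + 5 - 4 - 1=0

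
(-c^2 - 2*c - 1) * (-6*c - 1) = 6*c^3 + 13*c^2 + 8*c + 1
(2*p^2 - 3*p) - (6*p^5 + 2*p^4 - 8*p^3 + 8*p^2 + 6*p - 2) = -6*p^5 - 2*p^4 + 8*p^3 - 6*p^2 - 9*p + 2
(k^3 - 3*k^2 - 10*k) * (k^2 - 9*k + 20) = k^5 - 12*k^4 + 37*k^3 + 30*k^2 - 200*k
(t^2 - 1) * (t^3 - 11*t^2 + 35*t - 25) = t^5 - 11*t^4 + 34*t^3 - 14*t^2 - 35*t + 25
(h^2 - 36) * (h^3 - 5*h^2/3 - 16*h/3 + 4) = h^5 - 5*h^4/3 - 124*h^3/3 + 64*h^2 + 192*h - 144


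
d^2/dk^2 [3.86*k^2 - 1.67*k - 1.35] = 7.72000000000000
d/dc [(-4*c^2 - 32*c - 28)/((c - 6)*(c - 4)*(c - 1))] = 4*(c^4 + 16*c^3 - 101*c^2 - 106*c + 430)/(c^6 - 22*c^5 + 189*c^4 - 796*c^3 + 1684*c^2 - 1632*c + 576)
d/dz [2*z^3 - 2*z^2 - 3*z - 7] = 6*z^2 - 4*z - 3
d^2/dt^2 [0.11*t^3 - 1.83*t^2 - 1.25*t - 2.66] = 0.66*t - 3.66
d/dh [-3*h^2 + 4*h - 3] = 4 - 6*h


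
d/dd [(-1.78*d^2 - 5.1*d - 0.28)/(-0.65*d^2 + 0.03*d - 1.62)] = (-3.3684*d^2 + 5.4032*d + 8.2704)/(0.4225*d^4 - 0.039*d^3 + 2.1069*d^2 - 0.0972*d + 2.6244)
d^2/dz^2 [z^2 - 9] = 2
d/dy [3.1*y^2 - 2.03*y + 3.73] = 6.2*y - 2.03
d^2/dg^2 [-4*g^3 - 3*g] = -24*g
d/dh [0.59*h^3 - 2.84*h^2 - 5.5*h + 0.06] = 1.77*h^2 - 5.68*h - 5.5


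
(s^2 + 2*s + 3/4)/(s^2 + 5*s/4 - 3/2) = (4*s^2 + 8*s + 3)/(4*s^2 + 5*s - 6)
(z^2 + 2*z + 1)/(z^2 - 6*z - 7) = (z + 1)/(z - 7)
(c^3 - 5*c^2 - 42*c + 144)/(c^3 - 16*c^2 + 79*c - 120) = (c + 6)/(c - 5)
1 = 1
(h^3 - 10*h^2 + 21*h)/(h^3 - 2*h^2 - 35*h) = (h - 3)/(h + 5)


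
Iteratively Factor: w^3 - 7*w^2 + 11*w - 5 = (w - 5)*(w^2 - 2*w + 1) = (w - 5)*(w - 1)*(w - 1)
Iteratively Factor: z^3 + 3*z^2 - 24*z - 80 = (z + 4)*(z^2 - z - 20) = (z + 4)^2*(z - 5)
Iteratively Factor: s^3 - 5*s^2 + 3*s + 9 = (s + 1)*(s^2 - 6*s + 9) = (s - 3)*(s + 1)*(s - 3)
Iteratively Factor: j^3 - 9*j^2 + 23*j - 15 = (j - 5)*(j^2 - 4*j + 3) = (j - 5)*(j - 3)*(j - 1)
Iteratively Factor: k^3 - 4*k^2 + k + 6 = (k - 3)*(k^2 - k - 2) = (k - 3)*(k + 1)*(k - 2)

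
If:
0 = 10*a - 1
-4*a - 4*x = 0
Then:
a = 1/10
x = -1/10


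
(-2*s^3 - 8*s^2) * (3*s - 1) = -6*s^4 - 22*s^3 + 8*s^2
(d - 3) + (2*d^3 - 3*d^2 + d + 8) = 2*d^3 - 3*d^2 + 2*d + 5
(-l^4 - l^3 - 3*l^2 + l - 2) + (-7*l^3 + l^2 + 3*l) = -l^4 - 8*l^3 - 2*l^2 + 4*l - 2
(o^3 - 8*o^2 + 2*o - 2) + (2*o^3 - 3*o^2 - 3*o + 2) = 3*o^3 - 11*o^2 - o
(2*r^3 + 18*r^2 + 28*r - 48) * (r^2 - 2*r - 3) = 2*r^5 + 14*r^4 - 14*r^3 - 158*r^2 + 12*r + 144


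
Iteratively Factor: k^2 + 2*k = (k)*(k + 2)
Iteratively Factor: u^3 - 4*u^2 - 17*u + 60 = (u - 5)*(u^2 + u - 12) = (u - 5)*(u - 3)*(u + 4)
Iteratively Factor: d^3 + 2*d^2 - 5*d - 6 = (d + 1)*(d^2 + d - 6) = (d - 2)*(d + 1)*(d + 3)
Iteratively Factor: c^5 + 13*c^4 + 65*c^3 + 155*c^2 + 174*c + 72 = (c + 4)*(c^4 + 9*c^3 + 29*c^2 + 39*c + 18) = (c + 3)*(c + 4)*(c^3 + 6*c^2 + 11*c + 6) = (c + 1)*(c + 3)*(c + 4)*(c^2 + 5*c + 6) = (c + 1)*(c + 3)^2*(c + 4)*(c + 2)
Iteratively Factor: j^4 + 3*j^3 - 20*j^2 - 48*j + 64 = (j + 4)*(j^3 - j^2 - 16*j + 16) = (j + 4)^2*(j^2 - 5*j + 4) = (j - 1)*(j + 4)^2*(j - 4)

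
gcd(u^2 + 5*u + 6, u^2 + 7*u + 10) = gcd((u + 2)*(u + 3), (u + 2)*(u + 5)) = u + 2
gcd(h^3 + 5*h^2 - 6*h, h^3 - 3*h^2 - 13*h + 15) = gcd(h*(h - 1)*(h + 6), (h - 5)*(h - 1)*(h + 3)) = h - 1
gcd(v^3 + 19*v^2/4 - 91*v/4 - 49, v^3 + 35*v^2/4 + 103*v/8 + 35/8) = v + 7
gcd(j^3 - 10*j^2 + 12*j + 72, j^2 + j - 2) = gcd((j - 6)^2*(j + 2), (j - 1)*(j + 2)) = j + 2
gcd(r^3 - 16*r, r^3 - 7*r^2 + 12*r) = r^2 - 4*r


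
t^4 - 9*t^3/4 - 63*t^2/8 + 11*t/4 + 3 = (t - 4)*(t - 3/4)*(t + 1/2)*(t + 2)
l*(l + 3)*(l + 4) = l^3 + 7*l^2 + 12*l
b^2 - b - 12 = (b - 4)*(b + 3)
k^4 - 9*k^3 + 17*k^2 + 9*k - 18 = (k - 6)*(k - 3)*(k - 1)*(k + 1)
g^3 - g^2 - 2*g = g*(g - 2)*(g + 1)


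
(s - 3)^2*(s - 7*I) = s^3 - 6*s^2 - 7*I*s^2 + 9*s + 42*I*s - 63*I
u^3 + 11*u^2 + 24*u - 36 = (u - 1)*(u + 6)^2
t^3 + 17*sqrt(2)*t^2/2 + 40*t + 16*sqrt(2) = (t + sqrt(2)/2)*(t + 4*sqrt(2))^2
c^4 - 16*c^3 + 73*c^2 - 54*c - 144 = (c - 8)*(c - 6)*(c - 3)*(c + 1)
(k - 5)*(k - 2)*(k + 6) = k^3 - k^2 - 32*k + 60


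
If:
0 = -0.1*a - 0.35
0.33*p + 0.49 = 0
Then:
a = -3.50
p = -1.48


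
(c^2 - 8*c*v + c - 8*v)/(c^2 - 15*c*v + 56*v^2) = (-c - 1)/(-c + 7*v)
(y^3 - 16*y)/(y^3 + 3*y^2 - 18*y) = (y^2 - 16)/(y^2 + 3*y - 18)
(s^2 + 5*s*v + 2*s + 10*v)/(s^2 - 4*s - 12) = (s + 5*v)/(s - 6)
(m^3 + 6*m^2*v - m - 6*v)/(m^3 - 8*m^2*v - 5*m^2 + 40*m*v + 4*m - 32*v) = (-m^2 - 6*m*v - m - 6*v)/(-m^2 + 8*m*v + 4*m - 32*v)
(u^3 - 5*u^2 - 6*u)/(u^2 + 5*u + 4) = u*(u - 6)/(u + 4)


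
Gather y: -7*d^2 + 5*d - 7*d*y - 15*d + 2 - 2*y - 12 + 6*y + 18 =-7*d^2 - 10*d + y*(4 - 7*d) + 8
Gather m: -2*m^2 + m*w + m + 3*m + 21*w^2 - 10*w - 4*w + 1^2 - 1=-2*m^2 + m*(w + 4) + 21*w^2 - 14*w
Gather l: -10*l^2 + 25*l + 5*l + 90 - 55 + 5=-10*l^2 + 30*l + 40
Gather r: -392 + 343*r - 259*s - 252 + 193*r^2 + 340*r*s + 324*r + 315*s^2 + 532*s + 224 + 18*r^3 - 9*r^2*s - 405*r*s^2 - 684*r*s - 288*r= 18*r^3 + r^2*(193 - 9*s) + r*(-405*s^2 - 344*s + 379) + 315*s^2 + 273*s - 420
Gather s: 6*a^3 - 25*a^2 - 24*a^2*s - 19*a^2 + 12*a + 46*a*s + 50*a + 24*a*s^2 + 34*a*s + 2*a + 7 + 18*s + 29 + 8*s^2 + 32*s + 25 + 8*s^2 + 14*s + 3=6*a^3 - 44*a^2 + 64*a + s^2*(24*a + 16) + s*(-24*a^2 + 80*a + 64) + 64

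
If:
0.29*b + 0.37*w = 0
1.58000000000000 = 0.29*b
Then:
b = 5.45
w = -4.27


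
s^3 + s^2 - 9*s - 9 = (s - 3)*(s + 1)*(s + 3)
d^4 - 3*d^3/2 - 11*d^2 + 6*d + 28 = (d - 7/2)*(d - 2)*(d + 2)^2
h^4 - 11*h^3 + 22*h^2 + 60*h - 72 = (h - 6)^2*(h - 1)*(h + 2)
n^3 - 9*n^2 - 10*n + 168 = (n - 7)*(n - 6)*(n + 4)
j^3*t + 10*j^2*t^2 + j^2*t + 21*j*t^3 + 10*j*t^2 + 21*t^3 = (j + 3*t)*(j + 7*t)*(j*t + t)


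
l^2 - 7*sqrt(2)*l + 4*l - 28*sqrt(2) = (l + 4)*(l - 7*sqrt(2))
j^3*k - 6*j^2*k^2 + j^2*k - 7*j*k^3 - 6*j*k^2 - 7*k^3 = (j - 7*k)*(j + k)*(j*k + k)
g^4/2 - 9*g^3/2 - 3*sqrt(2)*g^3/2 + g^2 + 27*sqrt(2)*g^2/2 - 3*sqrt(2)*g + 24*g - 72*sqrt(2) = (g/2 + 1)*(g - 8)*(g - 3)*(g - 3*sqrt(2))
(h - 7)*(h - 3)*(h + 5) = h^3 - 5*h^2 - 29*h + 105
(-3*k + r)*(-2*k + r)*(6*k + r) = 36*k^3 - 24*k^2*r + k*r^2 + r^3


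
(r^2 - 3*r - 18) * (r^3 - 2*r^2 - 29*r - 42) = r^5 - 5*r^4 - 41*r^3 + 81*r^2 + 648*r + 756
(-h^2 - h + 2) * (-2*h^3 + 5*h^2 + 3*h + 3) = 2*h^5 - 3*h^4 - 12*h^3 + 4*h^2 + 3*h + 6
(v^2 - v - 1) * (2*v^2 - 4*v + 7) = 2*v^4 - 6*v^3 + 9*v^2 - 3*v - 7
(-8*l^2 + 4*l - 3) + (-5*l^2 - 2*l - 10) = -13*l^2 + 2*l - 13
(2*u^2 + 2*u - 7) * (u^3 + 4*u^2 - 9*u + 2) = 2*u^5 + 10*u^4 - 17*u^3 - 42*u^2 + 67*u - 14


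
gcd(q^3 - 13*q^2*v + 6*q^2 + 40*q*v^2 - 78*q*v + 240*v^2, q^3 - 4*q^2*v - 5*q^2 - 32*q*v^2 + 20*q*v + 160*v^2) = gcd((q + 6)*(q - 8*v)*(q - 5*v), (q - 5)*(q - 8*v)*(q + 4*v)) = q - 8*v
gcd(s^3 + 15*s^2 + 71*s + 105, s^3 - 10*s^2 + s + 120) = s + 3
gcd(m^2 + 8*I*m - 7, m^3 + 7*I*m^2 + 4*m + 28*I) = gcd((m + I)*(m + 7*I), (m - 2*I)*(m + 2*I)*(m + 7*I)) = m + 7*I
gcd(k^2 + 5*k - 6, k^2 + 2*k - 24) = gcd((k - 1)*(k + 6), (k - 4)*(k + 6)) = k + 6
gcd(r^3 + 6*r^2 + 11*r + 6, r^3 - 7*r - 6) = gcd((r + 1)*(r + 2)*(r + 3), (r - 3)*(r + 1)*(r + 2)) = r^2 + 3*r + 2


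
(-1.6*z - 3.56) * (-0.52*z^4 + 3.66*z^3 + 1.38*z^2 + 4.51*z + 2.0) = 0.832*z^5 - 4.0048*z^4 - 15.2376*z^3 - 12.1288*z^2 - 19.2556*z - 7.12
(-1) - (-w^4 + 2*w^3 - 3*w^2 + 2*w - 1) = w^4 - 2*w^3 + 3*w^2 - 2*w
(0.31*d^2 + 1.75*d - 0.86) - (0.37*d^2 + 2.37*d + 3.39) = -0.06*d^2 - 0.62*d - 4.25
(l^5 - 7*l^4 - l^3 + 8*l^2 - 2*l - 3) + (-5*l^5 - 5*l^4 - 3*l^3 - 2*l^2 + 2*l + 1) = -4*l^5 - 12*l^4 - 4*l^3 + 6*l^2 - 2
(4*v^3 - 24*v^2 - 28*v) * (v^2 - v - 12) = 4*v^5 - 28*v^4 - 52*v^3 + 316*v^2 + 336*v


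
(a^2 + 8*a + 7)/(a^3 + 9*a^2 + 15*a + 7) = 1/(a + 1)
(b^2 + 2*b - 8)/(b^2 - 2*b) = (b + 4)/b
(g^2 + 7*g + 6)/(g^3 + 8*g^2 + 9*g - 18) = (g + 1)/(g^2 + 2*g - 3)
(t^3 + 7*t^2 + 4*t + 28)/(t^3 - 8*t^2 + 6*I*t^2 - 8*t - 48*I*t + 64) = (t^2 + t*(7 - 2*I) - 14*I)/(t^2 + 4*t*(-2 + I) - 32*I)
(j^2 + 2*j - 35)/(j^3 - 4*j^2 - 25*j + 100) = (j + 7)/(j^2 + j - 20)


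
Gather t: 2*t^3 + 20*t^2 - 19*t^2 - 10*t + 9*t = 2*t^3 + t^2 - t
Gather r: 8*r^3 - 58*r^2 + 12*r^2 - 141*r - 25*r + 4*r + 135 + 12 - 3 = 8*r^3 - 46*r^2 - 162*r + 144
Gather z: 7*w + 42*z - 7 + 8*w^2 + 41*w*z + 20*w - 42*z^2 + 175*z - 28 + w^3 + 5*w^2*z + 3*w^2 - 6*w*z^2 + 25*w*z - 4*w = w^3 + 11*w^2 + 23*w + z^2*(-6*w - 42) + z*(5*w^2 + 66*w + 217) - 35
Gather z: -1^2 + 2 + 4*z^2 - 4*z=4*z^2 - 4*z + 1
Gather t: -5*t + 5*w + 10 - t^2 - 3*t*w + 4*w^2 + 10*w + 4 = -t^2 + t*(-3*w - 5) + 4*w^2 + 15*w + 14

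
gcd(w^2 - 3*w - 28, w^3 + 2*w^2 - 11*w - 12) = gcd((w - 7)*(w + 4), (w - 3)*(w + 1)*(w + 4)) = w + 4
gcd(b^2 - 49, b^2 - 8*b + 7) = b - 7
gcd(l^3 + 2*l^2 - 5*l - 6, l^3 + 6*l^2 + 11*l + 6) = l^2 + 4*l + 3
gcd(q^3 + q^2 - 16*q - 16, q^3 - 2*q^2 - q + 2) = q + 1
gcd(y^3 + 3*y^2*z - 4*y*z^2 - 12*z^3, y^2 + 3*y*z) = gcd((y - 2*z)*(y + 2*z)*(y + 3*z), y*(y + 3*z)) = y + 3*z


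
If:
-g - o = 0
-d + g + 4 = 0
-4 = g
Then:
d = 0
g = -4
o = 4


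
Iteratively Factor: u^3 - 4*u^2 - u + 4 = (u - 1)*(u^2 - 3*u - 4) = (u - 1)*(u + 1)*(u - 4)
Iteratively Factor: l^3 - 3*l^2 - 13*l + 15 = (l - 1)*(l^2 - 2*l - 15) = (l - 1)*(l + 3)*(l - 5)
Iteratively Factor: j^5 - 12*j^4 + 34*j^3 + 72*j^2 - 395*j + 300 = (j - 5)*(j^4 - 7*j^3 - j^2 + 67*j - 60) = (j - 5)*(j + 3)*(j^3 - 10*j^2 + 29*j - 20) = (j - 5)^2*(j + 3)*(j^2 - 5*j + 4) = (j - 5)^2*(j - 4)*(j + 3)*(j - 1)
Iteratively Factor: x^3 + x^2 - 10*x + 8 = (x + 4)*(x^2 - 3*x + 2) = (x - 2)*(x + 4)*(x - 1)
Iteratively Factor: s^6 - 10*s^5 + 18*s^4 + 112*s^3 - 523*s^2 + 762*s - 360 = (s - 3)*(s^5 - 7*s^4 - 3*s^3 + 103*s^2 - 214*s + 120) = (s - 3)*(s - 1)*(s^4 - 6*s^3 - 9*s^2 + 94*s - 120) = (s - 5)*(s - 3)*(s - 1)*(s^3 - s^2 - 14*s + 24) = (s - 5)*(s - 3)^2*(s - 1)*(s^2 + 2*s - 8) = (s - 5)*(s - 3)^2*(s - 2)*(s - 1)*(s + 4)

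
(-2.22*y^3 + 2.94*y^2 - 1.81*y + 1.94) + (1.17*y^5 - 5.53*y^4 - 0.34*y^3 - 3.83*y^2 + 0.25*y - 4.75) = 1.17*y^5 - 5.53*y^4 - 2.56*y^3 - 0.89*y^2 - 1.56*y - 2.81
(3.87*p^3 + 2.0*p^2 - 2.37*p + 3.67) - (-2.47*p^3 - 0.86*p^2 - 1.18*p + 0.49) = 6.34*p^3 + 2.86*p^2 - 1.19*p + 3.18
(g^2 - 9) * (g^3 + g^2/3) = g^5 + g^4/3 - 9*g^3 - 3*g^2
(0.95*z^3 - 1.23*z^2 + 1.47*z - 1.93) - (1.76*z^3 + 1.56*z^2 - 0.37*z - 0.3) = -0.81*z^3 - 2.79*z^2 + 1.84*z - 1.63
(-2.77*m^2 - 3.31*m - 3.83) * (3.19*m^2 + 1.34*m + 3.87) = -8.8363*m^4 - 14.2707*m^3 - 27.373*m^2 - 17.9419*m - 14.8221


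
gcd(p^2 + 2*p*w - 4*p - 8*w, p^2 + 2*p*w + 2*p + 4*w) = p + 2*w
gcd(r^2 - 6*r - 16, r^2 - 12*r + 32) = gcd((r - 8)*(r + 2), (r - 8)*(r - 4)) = r - 8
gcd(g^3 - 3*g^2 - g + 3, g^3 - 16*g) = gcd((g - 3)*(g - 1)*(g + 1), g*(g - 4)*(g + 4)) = 1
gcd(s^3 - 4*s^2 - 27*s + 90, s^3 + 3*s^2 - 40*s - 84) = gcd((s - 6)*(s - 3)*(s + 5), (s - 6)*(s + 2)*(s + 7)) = s - 6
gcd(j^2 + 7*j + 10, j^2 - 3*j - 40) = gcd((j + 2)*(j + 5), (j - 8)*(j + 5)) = j + 5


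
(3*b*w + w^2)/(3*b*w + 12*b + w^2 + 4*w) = w/(w + 4)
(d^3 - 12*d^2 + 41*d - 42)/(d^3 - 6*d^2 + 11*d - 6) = (d - 7)/(d - 1)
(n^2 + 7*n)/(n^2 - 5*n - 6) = n*(n + 7)/(n^2 - 5*n - 6)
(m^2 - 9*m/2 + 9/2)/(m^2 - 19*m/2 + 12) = (m - 3)/(m - 8)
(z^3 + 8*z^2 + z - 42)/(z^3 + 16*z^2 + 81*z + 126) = (z - 2)/(z + 6)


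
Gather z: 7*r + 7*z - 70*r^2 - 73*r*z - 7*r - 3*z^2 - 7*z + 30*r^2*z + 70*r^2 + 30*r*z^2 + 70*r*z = z^2*(30*r - 3) + z*(30*r^2 - 3*r)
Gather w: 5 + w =w + 5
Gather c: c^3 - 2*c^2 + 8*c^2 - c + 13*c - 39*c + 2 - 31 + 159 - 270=c^3 + 6*c^2 - 27*c - 140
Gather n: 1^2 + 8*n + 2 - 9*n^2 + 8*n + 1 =-9*n^2 + 16*n + 4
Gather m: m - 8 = m - 8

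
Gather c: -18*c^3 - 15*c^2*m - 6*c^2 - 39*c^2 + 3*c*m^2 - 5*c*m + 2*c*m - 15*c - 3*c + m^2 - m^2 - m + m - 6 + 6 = -18*c^3 + c^2*(-15*m - 45) + c*(3*m^2 - 3*m - 18)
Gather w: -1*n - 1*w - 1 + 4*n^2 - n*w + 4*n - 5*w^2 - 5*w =4*n^2 + 3*n - 5*w^2 + w*(-n - 6) - 1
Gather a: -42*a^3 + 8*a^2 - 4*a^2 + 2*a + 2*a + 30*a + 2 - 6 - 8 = -42*a^3 + 4*a^2 + 34*a - 12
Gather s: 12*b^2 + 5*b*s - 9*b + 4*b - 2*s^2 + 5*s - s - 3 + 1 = 12*b^2 - 5*b - 2*s^2 + s*(5*b + 4) - 2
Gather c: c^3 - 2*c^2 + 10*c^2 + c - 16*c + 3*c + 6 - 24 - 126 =c^3 + 8*c^2 - 12*c - 144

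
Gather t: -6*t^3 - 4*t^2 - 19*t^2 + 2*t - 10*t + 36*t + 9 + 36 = -6*t^3 - 23*t^2 + 28*t + 45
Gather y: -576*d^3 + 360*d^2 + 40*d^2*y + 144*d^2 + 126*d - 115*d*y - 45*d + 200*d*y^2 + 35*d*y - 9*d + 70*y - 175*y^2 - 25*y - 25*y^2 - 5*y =-576*d^3 + 504*d^2 + 72*d + y^2*(200*d - 200) + y*(40*d^2 - 80*d + 40)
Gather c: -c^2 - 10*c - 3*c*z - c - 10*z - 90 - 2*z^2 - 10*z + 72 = -c^2 + c*(-3*z - 11) - 2*z^2 - 20*z - 18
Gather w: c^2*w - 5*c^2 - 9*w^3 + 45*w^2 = c^2*w - 5*c^2 - 9*w^3 + 45*w^2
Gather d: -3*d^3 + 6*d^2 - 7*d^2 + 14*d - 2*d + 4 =-3*d^3 - d^2 + 12*d + 4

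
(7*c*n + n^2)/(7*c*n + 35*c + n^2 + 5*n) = n/(n + 5)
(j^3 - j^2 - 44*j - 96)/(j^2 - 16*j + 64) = (j^2 + 7*j + 12)/(j - 8)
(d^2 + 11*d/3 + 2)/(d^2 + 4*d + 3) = (d + 2/3)/(d + 1)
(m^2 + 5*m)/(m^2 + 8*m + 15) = m/(m + 3)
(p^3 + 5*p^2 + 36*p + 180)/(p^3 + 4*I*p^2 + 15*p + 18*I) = (p^2 + p*(5 - 6*I) - 30*I)/(p^2 - 2*I*p + 3)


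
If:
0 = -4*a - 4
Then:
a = -1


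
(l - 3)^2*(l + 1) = l^3 - 5*l^2 + 3*l + 9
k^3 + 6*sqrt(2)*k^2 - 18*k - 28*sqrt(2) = (k - 2*sqrt(2))*(k + sqrt(2))*(k + 7*sqrt(2))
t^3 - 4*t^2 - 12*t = t*(t - 6)*(t + 2)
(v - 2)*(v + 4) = v^2 + 2*v - 8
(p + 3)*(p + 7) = p^2 + 10*p + 21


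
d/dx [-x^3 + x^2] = x*(2 - 3*x)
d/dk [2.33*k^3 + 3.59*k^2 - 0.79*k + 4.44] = 6.99*k^2 + 7.18*k - 0.79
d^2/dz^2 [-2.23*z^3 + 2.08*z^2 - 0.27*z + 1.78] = 4.16 - 13.38*z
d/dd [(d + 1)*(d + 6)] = 2*d + 7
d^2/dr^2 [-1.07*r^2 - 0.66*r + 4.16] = -2.14000000000000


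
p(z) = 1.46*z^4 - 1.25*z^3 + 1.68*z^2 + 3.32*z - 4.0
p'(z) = 5.84*z^3 - 3.75*z^2 + 3.36*z + 3.32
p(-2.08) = 34.94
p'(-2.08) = -72.45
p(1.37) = 5.63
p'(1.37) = 15.90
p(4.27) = 428.85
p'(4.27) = 403.96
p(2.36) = 42.05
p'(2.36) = 67.13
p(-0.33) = -4.85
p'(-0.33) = 1.59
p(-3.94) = 437.29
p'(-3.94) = -425.32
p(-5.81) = 1942.21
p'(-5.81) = -1288.14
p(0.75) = -0.63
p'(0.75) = 6.19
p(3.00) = 105.59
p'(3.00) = 137.33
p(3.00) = 105.59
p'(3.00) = 137.33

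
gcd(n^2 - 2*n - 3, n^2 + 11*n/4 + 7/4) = n + 1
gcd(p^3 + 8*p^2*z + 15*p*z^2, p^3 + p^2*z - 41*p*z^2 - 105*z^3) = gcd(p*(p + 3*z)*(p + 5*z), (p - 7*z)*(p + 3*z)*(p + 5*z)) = p^2 + 8*p*z + 15*z^2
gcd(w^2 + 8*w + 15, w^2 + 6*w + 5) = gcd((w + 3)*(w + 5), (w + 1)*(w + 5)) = w + 5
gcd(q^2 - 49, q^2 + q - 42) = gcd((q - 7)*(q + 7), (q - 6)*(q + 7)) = q + 7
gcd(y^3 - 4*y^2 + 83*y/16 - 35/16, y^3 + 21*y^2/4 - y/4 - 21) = y - 7/4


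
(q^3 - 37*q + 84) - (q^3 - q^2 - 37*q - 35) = q^2 + 119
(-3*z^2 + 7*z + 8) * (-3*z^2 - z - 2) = 9*z^4 - 18*z^3 - 25*z^2 - 22*z - 16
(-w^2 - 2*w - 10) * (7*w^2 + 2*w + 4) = -7*w^4 - 16*w^3 - 78*w^2 - 28*w - 40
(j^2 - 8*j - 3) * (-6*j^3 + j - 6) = -6*j^5 + 48*j^4 + 19*j^3 - 14*j^2 + 45*j + 18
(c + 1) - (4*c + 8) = -3*c - 7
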